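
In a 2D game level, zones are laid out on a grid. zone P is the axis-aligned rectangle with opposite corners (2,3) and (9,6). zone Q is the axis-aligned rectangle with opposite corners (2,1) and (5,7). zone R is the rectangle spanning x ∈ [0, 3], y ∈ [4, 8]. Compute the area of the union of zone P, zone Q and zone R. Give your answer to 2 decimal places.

39.00

By inclusion–exclusion:
Individual areas: |zone P| = 21, |zone Q| = 18, |zone R| = 12.
|zone P∩zone Q|: x∈[2,5], y∈[3,6] → 3·3 = 9.
|zone P∩zone R|: x∈[2,3], y∈[4,6] → 1·2 = 2.
|zone Q∩zone R|: x∈[2,3], y∈[4,7] → 1·3 = 3.
|zone P∩zone Q∩zone R| = 2.
|zone P ∪ zone Q ∪ zone R| = 51 − 14 + 2 = 39.00.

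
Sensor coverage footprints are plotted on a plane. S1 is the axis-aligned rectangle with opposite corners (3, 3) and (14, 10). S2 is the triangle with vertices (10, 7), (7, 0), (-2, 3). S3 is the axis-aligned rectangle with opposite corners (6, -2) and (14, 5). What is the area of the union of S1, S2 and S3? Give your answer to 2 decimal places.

131.83

By inclusion–exclusion:
Individual areas: |S1| = 77, |S2| = 36, |S3| = 56.
|S1∩S2| = 16.4048.
|S1∩S3|: x∈[6,14], y∈[3,5] → 8·2 = 16.
|S2∩S3| = 10.1905.
|S1∩S2∩S3| = 5.4286.
|S1 ∪ S2 ∪ S3| = 169 − 42.5952 + 5.4286 = 131.83.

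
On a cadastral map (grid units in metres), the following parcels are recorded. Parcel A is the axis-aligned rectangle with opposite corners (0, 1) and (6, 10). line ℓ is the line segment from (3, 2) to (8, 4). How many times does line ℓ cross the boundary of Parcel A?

The segment meets the boundary at (6,3.2).

1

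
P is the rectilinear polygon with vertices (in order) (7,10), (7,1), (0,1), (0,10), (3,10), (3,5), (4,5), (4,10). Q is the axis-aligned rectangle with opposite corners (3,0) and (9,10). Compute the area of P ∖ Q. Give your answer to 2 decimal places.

|P| = 58, |P∩Q| = 31.
|P ∖ Q| = |P| − |P∩Q| = 58 − 31 = 27.00.

27.00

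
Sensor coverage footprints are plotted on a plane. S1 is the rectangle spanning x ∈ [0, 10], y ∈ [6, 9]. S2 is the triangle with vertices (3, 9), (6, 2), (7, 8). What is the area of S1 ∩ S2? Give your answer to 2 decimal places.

7.74

The intersection is the polygon with vertices (4.286,6), (3,9), (7,8), (6.667,6).
By the shoelace formula its area is 7.74.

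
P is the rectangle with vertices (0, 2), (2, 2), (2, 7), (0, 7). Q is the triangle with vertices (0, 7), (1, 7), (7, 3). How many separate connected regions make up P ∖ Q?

P ∖ Q splits into 2 disjoint pieces (area 8.8571, area 0.3333).

2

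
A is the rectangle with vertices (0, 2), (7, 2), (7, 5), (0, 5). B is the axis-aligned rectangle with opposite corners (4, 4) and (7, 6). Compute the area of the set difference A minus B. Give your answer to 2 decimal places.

18.00

|A∩B|: x∈[4,7], y∈[4,5] → 3·1 = 3.
|A| = 21.
|A ∖ B| = |A| − |A∩B| = 21 − 3 = 18.00.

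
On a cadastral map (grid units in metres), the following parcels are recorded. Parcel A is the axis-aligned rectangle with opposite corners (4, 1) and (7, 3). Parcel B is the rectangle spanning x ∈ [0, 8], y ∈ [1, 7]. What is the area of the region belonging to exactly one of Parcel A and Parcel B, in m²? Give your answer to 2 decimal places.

|Parcel A∩Parcel B|: x∈[4,7], y∈[1,3] → 3·2 = 6.
|Parcel A △ Parcel B| = |Parcel A| + |Parcel B| − 2·|Parcel A∩Parcel B| = 6 + 48 − 12 = 42.00.

42.00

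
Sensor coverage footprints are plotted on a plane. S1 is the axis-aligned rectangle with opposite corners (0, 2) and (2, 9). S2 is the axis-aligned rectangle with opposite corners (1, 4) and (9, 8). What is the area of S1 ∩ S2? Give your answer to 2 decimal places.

4.00

|S1∩S2|: x∈[1,2], y∈[4,8] → 1·4 = 4.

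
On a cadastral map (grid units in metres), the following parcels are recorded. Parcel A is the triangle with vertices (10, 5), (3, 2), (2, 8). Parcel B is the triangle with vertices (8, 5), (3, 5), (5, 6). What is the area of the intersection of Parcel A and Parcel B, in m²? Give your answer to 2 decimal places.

The intersection is the polygon with vertices (3,5), (5,6), (8,5).
By the shoelace formula its area is 2.50.

2.50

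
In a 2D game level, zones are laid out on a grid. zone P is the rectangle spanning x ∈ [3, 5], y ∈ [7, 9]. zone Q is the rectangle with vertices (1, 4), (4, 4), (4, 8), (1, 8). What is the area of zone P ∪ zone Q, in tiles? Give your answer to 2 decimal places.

15.00

By inclusion–exclusion:
Individual areas: |zone P| = 4, |zone Q| = 12.
|zone P∩zone Q|: x∈[3,4], y∈[7,8] → 1·1 = 1.
|zone P ∪ zone Q| = 16 − 1 = 15.00.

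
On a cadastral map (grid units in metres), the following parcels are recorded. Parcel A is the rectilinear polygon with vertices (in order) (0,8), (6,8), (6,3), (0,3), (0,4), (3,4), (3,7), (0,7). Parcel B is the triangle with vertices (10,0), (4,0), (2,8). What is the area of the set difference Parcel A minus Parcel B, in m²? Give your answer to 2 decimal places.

13.25

|Parcel A| = 21, |Parcel A∩Parcel B| = 7.75.
|Parcel A ∖ Parcel B| = |Parcel A| − |Parcel A∩Parcel B| = 21 − 7.75 = 13.25.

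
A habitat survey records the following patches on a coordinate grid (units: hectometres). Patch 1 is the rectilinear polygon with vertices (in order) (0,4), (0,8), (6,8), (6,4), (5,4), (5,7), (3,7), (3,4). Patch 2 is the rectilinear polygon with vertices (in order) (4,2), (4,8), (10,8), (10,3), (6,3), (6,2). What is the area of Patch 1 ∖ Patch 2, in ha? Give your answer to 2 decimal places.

|Patch 1| = 18, |Patch 1∩Patch 2| = 5.
|Patch 1 ∖ Patch 2| = |Patch 1| − |Patch 1∩Patch 2| = 18 − 5 = 13.00.

13.00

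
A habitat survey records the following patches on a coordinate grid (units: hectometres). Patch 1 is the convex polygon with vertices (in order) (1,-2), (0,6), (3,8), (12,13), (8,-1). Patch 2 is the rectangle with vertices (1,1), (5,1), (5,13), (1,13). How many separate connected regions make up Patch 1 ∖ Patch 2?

Patch 1 ∖ Patch 2 is a single connected region.

1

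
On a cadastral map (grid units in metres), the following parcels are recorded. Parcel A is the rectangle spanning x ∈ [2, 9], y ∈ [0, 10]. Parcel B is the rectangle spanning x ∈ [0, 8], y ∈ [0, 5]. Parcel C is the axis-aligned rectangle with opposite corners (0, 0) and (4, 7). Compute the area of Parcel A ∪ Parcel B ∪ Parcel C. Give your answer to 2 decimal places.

By inclusion–exclusion:
Individual areas: |Parcel A| = 70, |Parcel B| = 40, |Parcel C| = 28.
|Parcel A∩Parcel B|: x∈[2,8], y∈[0,5] → 6·5 = 30.
|Parcel A∩Parcel C|: x∈[2,4], y∈[0,7] → 2·7 = 14.
|Parcel B∩Parcel C|: x∈[0,4], y∈[0,5] → 4·5 = 20.
|Parcel A∩Parcel B∩Parcel C| = 10.
|Parcel A ∪ Parcel B ∪ Parcel C| = 138 − 64 + 10 = 84.00.

84.00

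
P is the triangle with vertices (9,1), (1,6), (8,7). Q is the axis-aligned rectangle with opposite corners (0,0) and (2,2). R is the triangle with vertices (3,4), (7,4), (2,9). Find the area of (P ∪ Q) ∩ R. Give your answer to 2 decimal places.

6.71

The region (P ∪ Q) ∩ R is the polygon with vertices (4.5,6.5), (7,4), (4.2,4), (2.829,4.857), (2.556,6.222).
By the shoelace formula its area is 6.71.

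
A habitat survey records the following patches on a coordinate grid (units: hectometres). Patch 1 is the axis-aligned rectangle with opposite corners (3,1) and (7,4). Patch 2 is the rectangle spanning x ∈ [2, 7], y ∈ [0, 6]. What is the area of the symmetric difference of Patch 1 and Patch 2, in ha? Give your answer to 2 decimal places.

18.00

|Patch 1∩Patch 2|: x∈[3,7], y∈[1,4] → 4·3 = 12.
|Patch 1 △ Patch 2| = |Patch 1| + |Patch 2| − 2·|Patch 1∩Patch 2| = 12 + 30 − 24 = 18.00.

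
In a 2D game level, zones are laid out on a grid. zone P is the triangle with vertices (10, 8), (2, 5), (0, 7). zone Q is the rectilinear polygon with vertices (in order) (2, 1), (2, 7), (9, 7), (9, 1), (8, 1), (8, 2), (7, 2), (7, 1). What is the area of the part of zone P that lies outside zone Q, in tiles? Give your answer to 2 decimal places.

|zone P| = 11, |zone P∩zone Q| = 5.3333.
|zone P ∖ zone Q| = |zone P| − |zone P∩zone Q| = 11 − 5.3333 = 5.67.

5.67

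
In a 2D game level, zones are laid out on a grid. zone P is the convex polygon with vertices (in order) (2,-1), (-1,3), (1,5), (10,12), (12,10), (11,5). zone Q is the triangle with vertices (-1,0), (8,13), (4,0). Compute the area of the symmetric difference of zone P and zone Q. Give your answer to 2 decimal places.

56.37

|zone P| = 78, |zone Q| = 32.5, |zone P∩zone Q| = 27.0629.
|zone P △ zone Q| = |zone P| + |zone Q| − 2·|zone P∩zone Q| = 78 + 32.5 − 54.1257 = 56.37.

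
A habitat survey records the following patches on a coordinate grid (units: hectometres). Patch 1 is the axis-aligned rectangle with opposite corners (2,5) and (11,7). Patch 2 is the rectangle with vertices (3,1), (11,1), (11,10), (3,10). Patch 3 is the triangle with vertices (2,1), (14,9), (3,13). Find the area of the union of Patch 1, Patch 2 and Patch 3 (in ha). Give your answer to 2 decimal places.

By inclusion–exclusion:
Individual areas: |Patch 1| = 18, |Patch 2| = 72, |Patch 3| = 68.
|Patch 1∩Patch 2|: x∈[3,11], y∈[5,7] → 8·2 = 16.
|Patch 1∩Patch 3| = 14.1667.
|Patch 2∩Patch 3| = 45.3333.
|Patch 1∩Patch 2∩Patch 3| = 13.
|Patch 1 ∪ Patch 2 ∪ Patch 3| = 158 − 75.5 + 13 = 95.50.

95.50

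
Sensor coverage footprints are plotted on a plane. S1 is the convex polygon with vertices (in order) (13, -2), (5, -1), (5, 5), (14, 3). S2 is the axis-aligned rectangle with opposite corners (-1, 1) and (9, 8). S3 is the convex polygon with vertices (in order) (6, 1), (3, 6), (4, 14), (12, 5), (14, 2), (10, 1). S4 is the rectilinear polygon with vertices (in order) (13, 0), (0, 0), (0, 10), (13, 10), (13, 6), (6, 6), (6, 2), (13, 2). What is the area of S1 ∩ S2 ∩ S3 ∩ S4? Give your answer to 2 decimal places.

The intersection is the polygon with vertices (9,1), (6,1), (5,2.667), (5,5), (6,4.778), (6,2), (9,2).
By the shoelace formula its area is 6.06.

6.06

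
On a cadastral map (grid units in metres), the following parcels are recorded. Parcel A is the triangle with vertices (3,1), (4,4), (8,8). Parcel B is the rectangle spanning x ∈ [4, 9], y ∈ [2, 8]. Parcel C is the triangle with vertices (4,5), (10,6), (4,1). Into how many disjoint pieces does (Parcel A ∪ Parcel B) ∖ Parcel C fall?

3

(Parcel A ∪ Parcel B) ∖ Parcel C splits into 3 disjoint pieces (area 12.9167, area 6.0167, area 0.8).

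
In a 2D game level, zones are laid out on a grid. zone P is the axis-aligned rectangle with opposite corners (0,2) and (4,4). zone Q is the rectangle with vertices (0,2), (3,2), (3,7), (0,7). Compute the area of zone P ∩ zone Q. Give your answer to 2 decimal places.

|zone P∩zone Q|: x∈[0,3], y∈[2,4] → 3·2 = 6.

6.00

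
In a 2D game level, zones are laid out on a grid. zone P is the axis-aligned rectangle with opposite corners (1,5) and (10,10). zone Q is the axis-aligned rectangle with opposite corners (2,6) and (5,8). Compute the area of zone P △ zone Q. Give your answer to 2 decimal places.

|zone P∩zone Q|: x∈[2,5], y∈[6,8] → 3·2 = 6.
|zone P △ zone Q| = |zone P| + |zone Q| − 2·|zone P∩zone Q| = 45 + 6 − 12 = 39.00.

39.00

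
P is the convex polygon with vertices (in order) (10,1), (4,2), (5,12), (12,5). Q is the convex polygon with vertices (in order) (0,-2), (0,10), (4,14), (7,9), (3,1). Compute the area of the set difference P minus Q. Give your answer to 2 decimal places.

|P| = 51.5, |P∩Q| = 10.3125.
|P ∖ Q| = |P| − |P∩Q| = 51.5 − 10.3125 = 41.19.

41.19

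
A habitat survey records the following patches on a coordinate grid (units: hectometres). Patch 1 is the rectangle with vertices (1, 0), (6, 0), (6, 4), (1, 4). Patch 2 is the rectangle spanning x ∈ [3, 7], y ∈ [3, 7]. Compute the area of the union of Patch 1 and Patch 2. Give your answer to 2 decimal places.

33.00

By inclusion–exclusion:
Individual areas: |Patch 1| = 20, |Patch 2| = 16.
|Patch 1∩Patch 2|: x∈[3,6], y∈[3,4] → 3·1 = 3.
|Patch 1 ∪ Patch 2| = 36 − 3 = 33.00.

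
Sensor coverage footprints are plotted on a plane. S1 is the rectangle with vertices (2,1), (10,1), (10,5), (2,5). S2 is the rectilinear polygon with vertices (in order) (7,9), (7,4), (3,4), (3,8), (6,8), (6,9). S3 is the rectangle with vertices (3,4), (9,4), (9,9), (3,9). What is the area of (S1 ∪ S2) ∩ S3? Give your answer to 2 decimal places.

|S1 ∪ S2| = 45.
|(S1 ∪ S2) ∩ S3| = 19.00.

19.00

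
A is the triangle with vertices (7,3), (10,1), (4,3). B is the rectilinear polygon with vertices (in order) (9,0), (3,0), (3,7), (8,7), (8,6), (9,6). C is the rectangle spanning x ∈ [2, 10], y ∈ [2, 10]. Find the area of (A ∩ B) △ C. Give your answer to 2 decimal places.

|A ∩ B| = 2.8333.
|(A ∩ B) ∩ C| = 2.25.
|(A ∩ B) △ C| = 2.8333 + 64 − 4.5 = 62.33.

62.33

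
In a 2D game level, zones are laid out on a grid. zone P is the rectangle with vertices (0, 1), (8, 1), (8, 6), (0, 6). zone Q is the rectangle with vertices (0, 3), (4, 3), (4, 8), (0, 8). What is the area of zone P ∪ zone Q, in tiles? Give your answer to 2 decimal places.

By inclusion–exclusion:
Individual areas: |zone P| = 40, |zone Q| = 20.
|zone P∩zone Q|: x∈[0,4], y∈[3,6] → 4·3 = 12.
|zone P ∪ zone Q| = 60 − 12 = 48.00.

48.00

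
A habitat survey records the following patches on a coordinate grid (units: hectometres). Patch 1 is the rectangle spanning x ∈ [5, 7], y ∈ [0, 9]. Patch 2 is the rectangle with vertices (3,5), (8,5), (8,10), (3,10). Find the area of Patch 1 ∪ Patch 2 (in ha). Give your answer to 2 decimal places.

By inclusion–exclusion:
Individual areas: |Patch 1| = 18, |Patch 2| = 25.
|Patch 1∩Patch 2|: x∈[5,7], y∈[5,9] → 2·4 = 8.
|Patch 1 ∪ Patch 2| = 43 − 8 = 35.00.

35.00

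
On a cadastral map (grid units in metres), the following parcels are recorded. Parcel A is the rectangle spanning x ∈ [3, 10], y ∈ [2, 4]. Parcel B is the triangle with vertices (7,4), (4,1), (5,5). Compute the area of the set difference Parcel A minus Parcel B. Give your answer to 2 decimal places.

|Parcel A| = 14, |Parcel A∩Parcel B| = 3.
|Parcel A ∖ Parcel B| = |Parcel A| − |Parcel A∩Parcel B| = 14 − 3 = 11.00.

11.00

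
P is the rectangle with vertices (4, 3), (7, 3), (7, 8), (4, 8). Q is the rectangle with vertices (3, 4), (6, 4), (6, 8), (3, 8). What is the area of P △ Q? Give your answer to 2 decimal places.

|P∩Q|: x∈[4,6], y∈[4,8] → 2·4 = 8.
|P △ Q| = |P| + |Q| − 2·|P∩Q| = 15 + 12 − 16 = 11.00.

11.00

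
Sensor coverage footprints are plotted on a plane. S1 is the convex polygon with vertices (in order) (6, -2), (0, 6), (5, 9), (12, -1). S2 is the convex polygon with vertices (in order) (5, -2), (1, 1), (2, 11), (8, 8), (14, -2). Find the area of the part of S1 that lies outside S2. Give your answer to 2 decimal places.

2.04

|S1| = 62.5, |S1∩S2| = 60.4584.
|S1 ∖ S2| = |S1| − |S1∩S2| = 62.5 − 60.4584 = 2.04.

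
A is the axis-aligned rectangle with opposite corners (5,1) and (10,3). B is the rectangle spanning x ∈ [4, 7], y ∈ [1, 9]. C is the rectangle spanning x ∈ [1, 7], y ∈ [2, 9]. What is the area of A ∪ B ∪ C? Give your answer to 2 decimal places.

51.00

By inclusion–exclusion:
Individual areas: |A| = 10, |B| = 24, |C| = 42.
|A∩B|: x∈[5,7], y∈[1,3] → 2·2 = 4.
|A∩C|: x∈[5,7], y∈[2,3] → 2·1 = 2.
|B∩C|: x∈[4,7], y∈[2,9] → 3·7 = 21.
|A∩B∩C| = 2.
|A ∪ B ∪ C| = 76 − 27 + 2 = 51.00.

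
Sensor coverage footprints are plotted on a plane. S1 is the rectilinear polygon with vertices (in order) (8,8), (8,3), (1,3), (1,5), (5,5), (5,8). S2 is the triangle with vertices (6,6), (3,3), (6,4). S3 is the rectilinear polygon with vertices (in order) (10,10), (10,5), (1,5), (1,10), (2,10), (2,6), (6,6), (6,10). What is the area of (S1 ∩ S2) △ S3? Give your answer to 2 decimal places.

|S1 ∩ S2| = 3.
|(S1 ∩ S2) ∩ S3| = 0.5.
|(S1 ∩ S2) △ S3| = 3 + 29 − 1 = 31.00.

31.00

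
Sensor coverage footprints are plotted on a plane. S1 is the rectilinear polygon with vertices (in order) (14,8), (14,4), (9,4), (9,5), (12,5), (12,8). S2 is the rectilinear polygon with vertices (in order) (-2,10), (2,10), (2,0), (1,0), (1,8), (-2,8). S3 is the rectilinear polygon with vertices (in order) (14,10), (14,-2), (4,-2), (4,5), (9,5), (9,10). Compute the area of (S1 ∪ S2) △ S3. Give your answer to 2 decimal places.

100.00

|S1 ∪ S2| = 27.
|(S1 ∪ S2) ∩ S3| = 11.
|(S1 ∪ S2) △ S3| = 27 + 95 − 22 = 100.00.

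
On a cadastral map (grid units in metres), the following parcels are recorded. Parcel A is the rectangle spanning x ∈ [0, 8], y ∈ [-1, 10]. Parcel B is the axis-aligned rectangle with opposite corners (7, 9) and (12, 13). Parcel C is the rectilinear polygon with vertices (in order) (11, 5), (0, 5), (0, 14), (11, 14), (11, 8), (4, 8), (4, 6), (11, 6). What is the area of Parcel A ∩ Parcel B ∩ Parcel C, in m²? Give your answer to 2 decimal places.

1.00

The intersection is the polygon with vertices (8,9), (7,9), (7,10), (8,10).
By the shoelace formula its area is 1.00.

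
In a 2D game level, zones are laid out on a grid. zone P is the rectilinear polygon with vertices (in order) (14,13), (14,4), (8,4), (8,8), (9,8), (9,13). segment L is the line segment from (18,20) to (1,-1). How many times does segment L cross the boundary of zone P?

4

The segment meets the boundary at (8,7.647), (8.286,8), (9,8.882), (12.333,13).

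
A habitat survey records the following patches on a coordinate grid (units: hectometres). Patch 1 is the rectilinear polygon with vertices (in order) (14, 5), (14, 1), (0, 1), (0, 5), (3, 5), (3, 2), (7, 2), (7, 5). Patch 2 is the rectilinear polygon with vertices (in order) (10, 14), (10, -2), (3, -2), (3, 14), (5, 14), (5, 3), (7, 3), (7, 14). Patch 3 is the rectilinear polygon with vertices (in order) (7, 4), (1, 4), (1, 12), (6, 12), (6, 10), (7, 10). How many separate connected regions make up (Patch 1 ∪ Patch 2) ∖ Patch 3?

(Patch 1 ∪ Patch 2) ∖ Patch 3 splits into 2 disjoint pieces (area 96, area 4).

2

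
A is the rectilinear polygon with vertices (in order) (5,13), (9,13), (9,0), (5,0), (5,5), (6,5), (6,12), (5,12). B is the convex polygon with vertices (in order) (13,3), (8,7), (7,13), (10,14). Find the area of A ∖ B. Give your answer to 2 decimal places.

|A| = 45, |A∩B| = 9.4.
|A ∖ B| = |A| − |A∩B| = 45 − 9.4 = 35.60.

35.60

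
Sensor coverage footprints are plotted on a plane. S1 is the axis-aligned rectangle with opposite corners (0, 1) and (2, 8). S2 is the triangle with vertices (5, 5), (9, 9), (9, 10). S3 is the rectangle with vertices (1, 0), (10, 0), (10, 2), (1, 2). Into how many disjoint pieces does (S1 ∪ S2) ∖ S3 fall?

2

(S1 ∪ S2) ∖ S3 splits into 2 disjoint pieces (area 13, area 2).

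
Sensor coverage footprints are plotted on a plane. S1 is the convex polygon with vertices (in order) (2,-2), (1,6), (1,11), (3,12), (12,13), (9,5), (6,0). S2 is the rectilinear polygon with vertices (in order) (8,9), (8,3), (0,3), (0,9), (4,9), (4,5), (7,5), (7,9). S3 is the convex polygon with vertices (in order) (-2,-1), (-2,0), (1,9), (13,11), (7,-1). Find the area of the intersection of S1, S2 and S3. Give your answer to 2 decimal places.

29.40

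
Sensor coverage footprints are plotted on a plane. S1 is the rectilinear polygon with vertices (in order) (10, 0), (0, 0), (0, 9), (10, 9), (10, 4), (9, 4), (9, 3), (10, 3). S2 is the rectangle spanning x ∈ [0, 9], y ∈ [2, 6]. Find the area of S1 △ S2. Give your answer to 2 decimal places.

|S1| = 89, |S2| = 36, |S1∩S2| = 36.
|S1 △ S2| = |S1| + |S2| − 2·|S1∩S2| = 89 + 36 − 72 = 53.00.

53.00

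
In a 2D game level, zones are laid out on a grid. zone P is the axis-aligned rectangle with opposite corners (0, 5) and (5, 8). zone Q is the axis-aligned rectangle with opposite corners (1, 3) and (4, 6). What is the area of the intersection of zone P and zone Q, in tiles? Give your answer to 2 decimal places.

3.00

|zone P∩zone Q|: x∈[1,4], y∈[5,6] → 3·1 = 3.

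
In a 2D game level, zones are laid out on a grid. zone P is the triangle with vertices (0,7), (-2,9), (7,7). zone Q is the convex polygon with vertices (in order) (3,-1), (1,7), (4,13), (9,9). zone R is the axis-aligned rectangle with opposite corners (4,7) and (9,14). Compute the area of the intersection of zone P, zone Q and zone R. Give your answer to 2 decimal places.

The intersection is the polygon with vertices (4,7), (4,7.667), (7,7).
By the shoelace formula its area is 1.00.

1.00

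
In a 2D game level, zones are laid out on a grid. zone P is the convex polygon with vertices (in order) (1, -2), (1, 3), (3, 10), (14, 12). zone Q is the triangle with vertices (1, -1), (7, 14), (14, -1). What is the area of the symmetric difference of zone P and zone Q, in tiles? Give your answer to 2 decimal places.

85.17

|zone P| = 69, |zone Q| = 97.5, |zone P∩zone Q| = 40.6659.
|zone P △ zone Q| = |zone P| + |zone Q| − 2·|zone P∩zone Q| = 69 + 97.5 − 81.3317 = 85.17.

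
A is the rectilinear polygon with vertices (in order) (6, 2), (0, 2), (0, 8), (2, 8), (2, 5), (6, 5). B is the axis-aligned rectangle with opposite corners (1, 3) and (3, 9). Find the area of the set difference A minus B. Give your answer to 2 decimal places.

17.00

|A| = 24, |A∩B| = 7.
|A ∖ B| = |A| − |A∩B| = 24 − 7 = 17.00.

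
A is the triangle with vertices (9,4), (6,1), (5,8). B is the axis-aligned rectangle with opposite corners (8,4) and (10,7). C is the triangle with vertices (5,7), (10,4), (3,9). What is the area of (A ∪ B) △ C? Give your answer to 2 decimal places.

|A ∪ B| = 17.5.
|(A ∪ B) ∩ C| = 1.0936.
|(A ∪ B) △ C| = 17.5 + 2 − 2.1873 = 17.31.

17.31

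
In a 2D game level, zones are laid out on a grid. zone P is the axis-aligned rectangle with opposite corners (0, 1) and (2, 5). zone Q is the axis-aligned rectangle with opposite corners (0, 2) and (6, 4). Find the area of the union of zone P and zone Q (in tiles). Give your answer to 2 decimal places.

16.00

By inclusion–exclusion:
Individual areas: |zone P| = 8, |zone Q| = 12.
|zone P∩zone Q|: x∈[0,2], y∈[2,4] → 2·2 = 4.
|zone P ∪ zone Q| = 20 − 4 = 16.00.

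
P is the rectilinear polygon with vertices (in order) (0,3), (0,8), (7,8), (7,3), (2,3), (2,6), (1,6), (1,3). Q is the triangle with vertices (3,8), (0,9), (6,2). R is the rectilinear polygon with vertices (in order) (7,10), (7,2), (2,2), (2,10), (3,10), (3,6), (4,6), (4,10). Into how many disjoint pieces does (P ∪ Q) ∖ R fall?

2

(P ∪ Q) ∖ R splits into 2 disjoint pieces (area 7.9048, area 2).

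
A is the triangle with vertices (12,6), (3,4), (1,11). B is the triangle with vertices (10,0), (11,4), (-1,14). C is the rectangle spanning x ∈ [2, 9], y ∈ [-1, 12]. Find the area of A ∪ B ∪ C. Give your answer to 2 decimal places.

104.44

By inclusion–exclusion:
Individual areas: |A| = 33.5, |B| = 29, |C| = 91.
|A∩B| = 13.4084.
|A∩C| = 28.9318.
|B∩C| = 19.9924.
|A∩B∩C| = 13.275.
|A ∪ B ∪ C| = 153.5 − 62.3326 + 13.275 = 104.44.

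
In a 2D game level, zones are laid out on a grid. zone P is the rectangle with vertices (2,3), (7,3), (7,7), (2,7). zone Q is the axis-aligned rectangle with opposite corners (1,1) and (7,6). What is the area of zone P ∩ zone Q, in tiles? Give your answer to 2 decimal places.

15.00

|zone P∩zone Q|: x∈[2,7], y∈[3,6] → 5·3 = 15.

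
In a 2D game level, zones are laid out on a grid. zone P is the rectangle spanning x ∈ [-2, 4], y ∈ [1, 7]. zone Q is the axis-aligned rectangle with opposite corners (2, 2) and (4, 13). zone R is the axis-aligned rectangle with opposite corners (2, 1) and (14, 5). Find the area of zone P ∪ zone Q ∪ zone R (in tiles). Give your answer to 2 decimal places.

88.00

By inclusion–exclusion:
Individual areas: |zone P| = 36, |zone Q| = 22, |zone R| = 48.
|zone P∩zone Q|: x∈[2,4], y∈[2,7] → 2·5 = 10.
|zone P∩zone R|: x∈[2,4], y∈[1,5] → 2·4 = 8.
|zone Q∩zone R|: x∈[2,4], y∈[2,5] → 2·3 = 6.
|zone P∩zone Q∩zone R| = 6.
|zone P ∪ zone Q ∪ zone R| = 106 − 24 + 6 = 88.00.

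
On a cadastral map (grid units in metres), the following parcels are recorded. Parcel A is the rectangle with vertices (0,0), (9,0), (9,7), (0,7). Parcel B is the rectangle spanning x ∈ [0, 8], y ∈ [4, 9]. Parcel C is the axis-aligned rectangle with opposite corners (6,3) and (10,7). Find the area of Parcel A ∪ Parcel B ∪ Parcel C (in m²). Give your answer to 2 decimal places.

83.00

By inclusion–exclusion:
Individual areas: |Parcel A| = 63, |Parcel B| = 40, |Parcel C| = 16.
|Parcel A∩Parcel B|: x∈[0,8], y∈[4,7] → 8·3 = 24.
|Parcel A∩Parcel C|: x∈[6,9], y∈[3,7] → 3·4 = 12.
|Parcel B∩Parcel C|: x∈[6,8], y∈[4,7] → 2·3 = 6.
|Parcel A∩Parcel B∩Parcel C| = 6.
|Parcel A ∪ Parcel B ∪ Parcel C| = 119 − 42 + 6 = 83.00.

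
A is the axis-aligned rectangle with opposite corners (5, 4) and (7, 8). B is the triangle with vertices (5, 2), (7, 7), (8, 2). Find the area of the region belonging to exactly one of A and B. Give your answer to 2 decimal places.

|A| = 8, |B| = 7.5, |A∩B| = 1.8.
|A △ B| = |A| + |B| − 2·|A∩B| = 8 + 7.5 − 3.6 = 11.90.

11.90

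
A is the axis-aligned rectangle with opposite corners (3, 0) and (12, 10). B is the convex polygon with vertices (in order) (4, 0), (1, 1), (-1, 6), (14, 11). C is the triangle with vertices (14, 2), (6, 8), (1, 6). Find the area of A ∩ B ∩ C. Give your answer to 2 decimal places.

The intersection is the polygon with vertices (7.607,3.967), (3,5.385), (3,6.8), (6,8), (9.135,5.649).
By the shoelace formula its area is 14.71.

14.71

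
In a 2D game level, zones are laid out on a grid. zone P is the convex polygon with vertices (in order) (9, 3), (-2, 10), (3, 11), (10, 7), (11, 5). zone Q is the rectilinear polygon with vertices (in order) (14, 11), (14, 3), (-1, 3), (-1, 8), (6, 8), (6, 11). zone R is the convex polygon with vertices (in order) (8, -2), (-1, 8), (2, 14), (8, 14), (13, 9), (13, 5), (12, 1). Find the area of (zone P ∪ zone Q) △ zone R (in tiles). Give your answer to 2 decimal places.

78.03

|zone P ∪ zone Q| = 114.7857.
|(zone P ∪ zone Q) ∩ zone R| = 91.6258.
|(zone P ∪ zone Q) △ zone R| = 114.7857 + 146.5 − 183.2515 = 78.03.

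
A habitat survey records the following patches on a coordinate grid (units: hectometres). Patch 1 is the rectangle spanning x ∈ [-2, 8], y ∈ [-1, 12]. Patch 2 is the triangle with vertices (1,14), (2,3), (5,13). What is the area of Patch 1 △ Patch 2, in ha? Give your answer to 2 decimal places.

119.84

|Patch 1| = 130, |Patch 2| = 21.5, |Patch 1∩Patch 2| = 15.8318.
|Patch 1 △ Patch 2| = |Patch 1| + |Patch 2| − 2·|Patch 1∩Patch 2| = 130 + 21.5 − 31.6636 = 119.84.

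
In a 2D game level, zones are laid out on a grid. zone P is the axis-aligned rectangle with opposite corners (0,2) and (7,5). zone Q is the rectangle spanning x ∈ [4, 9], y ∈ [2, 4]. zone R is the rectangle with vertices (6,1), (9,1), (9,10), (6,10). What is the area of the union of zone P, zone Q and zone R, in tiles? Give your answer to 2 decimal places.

By inclusion–exclusion:
Individual areas: |zone P| = 21, |zone Q| = 10, |zone R| = 27.
|zone P∩zone Q|: x∈[4,7], y∈[2,4] → 3·2 = 6.
|zone P∩zone R|: x∈[6,7], y∈[2,5] → 1·3 = 3.
|zone Q∩zone R|: x∈[6,9], y∈[2,4] → 3·2 = 6.
|zone P∩zone Q∩zone R| = 2.
|zone P ∪ zone Q ∪ zone R| = 58 − 15 + 2 = 45.00.

45.00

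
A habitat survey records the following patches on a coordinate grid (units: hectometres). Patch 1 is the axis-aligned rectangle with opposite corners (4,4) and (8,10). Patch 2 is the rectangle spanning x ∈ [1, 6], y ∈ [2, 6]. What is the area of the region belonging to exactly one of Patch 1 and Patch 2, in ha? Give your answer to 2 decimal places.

|Patch 1∩Patch 2|: x∈[4,6], y∈[4,6] → 2·2 = 4.
|Patch 1 △ Patch 2| = |Patch 1| + |Patch 2| − 2·|Patch 1∩Patch 2| = 24 + 20 − 8 = 36.00.

36.00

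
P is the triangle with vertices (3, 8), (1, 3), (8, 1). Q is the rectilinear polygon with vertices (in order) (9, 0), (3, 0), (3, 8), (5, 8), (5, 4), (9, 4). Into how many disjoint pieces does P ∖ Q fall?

2

P ∖ Q splits into 2 disjoint pieces (area 5.5714, area 0.5143).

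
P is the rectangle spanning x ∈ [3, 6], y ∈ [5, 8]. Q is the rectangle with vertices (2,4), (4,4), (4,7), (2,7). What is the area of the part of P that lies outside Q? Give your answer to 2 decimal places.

7.00

|P∩Q|: x∈[3,4], y∈[5,7] → 1·2 = 2.
|P| = 9.
|P ∖ Q| = |P| − |P∩Q| = 9 − 2 = 7.00.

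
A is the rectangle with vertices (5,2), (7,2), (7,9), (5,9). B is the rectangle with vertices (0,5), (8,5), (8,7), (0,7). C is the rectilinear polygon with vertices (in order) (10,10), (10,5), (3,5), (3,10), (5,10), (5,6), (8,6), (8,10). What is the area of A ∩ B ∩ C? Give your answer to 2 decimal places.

2.00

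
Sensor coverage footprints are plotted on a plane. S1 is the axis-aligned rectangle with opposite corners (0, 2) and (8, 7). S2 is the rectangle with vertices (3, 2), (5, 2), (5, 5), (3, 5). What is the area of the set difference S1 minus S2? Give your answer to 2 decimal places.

34.00

|S1∩S2|: x∈[3,5], y∈[2,5] → 2·3 = 6.
|S1| = 40.
|S1 ∖ S2| = |S1| − |S1∩S2| = 40 − 6 = 34.00.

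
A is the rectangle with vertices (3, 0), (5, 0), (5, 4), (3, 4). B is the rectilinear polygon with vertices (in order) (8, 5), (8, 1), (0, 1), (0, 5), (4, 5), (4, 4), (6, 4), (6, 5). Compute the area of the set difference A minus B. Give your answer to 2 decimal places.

|A| = 8, |A∩B| = 6.
|A ∖ B| = |A| − |A∩B| = 8 − 6 = 2.00.

2.00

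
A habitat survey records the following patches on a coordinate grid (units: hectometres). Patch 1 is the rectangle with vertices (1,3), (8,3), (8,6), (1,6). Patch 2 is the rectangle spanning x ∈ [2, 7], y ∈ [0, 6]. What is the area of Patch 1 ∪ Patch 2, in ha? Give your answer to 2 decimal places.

36.00

By inclusion–exclusion:
Individual areas: |Patch 1| = 21, |Patch 2| = 30.
|Patch 1∩Patch 2|: x∈[2,7], y∈[3,6] → 5·3 = 15.
|Patch 1 ∪ Patch 2| = 51 − 15 = 36.00.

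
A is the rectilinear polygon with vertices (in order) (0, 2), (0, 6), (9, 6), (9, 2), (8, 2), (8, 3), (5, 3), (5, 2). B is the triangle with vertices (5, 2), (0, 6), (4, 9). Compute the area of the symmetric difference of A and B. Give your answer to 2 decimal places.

30.79

|A| = 33, |B| = 15.5, |A∩B| = 8.8571.
|A △ B| = |A| + |B| − 2·|A∩B| = 33 + 15.5 − 17.7143 = 30.79.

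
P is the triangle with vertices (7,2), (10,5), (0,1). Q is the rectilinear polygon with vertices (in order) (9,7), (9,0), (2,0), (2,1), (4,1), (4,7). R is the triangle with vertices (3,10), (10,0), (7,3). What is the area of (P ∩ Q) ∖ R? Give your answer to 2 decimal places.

5.73

|P ∩ Q| = 6.6429.
|(P ∩ Q) ∩ R| = 0.91.
|(P ∩ Q) ∖ R| = 6.6429 − 0.91 = 5.73.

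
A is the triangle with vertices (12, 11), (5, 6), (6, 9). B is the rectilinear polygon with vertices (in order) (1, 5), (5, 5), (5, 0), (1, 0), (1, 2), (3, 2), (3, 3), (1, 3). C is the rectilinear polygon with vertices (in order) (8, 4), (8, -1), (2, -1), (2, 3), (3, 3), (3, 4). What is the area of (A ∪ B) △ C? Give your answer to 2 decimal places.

|A ∪ B| = 26.
|(A ∪ B) ∩ C| = 10.
|(A ∪ B) △ C| = 26 + 29 − 20 = 35.00.

35.00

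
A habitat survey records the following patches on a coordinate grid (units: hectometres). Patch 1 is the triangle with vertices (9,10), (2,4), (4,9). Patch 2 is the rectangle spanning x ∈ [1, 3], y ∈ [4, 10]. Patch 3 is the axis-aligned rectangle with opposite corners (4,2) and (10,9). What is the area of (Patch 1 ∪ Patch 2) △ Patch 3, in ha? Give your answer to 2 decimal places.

52.08

|Patch 1 ∪ Patch 2| = 22.6786.
|(Patch 1 ∪ Patch 2) ∩ Patch 3| = 6.2976.
|(Patch 1 ∪ Patch 2) △ Patch 3| = 22.6786 + 42 − 12.5952 = 52.08.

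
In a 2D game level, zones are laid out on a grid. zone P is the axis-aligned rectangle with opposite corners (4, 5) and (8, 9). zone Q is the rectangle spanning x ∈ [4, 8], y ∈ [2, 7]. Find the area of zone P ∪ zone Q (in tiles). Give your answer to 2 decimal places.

By inclusion–exclusion:
Individual areas: |zone P| = 16, |zone Q| = 20.
|zone P∩zone Q|: x∈[4,8], y∈[5,7] → 4·2 = 8.
|zone P ∪ zone Q| = 36 − 8 = 28.00.

28.00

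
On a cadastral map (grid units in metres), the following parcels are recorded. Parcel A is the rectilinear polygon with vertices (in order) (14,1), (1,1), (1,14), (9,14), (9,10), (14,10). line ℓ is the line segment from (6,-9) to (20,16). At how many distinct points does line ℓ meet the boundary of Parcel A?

2

The segment meets the boundary at (14,5.286), (11.6,1).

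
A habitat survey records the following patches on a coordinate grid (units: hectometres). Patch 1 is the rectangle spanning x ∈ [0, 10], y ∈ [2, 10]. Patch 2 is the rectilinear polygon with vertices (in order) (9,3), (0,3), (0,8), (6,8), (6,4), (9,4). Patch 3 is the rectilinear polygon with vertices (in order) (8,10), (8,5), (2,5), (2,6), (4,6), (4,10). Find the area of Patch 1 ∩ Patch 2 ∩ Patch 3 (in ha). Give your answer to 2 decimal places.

The intersection is the polygon with vertices (6,8), (6,5), (2,5), (2,6), (4,6), (4,8).
By the shoelace formula its area is 8.00.

8.00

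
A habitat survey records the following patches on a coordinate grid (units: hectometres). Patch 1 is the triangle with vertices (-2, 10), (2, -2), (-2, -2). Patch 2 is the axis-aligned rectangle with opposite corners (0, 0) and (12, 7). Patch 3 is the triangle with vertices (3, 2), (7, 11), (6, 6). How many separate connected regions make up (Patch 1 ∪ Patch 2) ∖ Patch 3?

(Patch 1 ∪ Patch 2) ∖ Patch 3 is a single connected region.

1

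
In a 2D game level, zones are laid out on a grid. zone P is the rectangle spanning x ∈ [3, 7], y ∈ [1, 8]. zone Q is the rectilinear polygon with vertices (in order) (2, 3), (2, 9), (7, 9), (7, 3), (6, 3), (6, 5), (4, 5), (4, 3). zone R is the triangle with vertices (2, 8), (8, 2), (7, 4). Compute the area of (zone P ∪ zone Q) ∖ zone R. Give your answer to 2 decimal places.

35.50

|zone P ∪ zone Q| = 38.
|(zone P ∪ zone Q) ∩ zone R| = 2.5.
|(zone P ∪ zone Q) ∖ zone R| = 38 − 2.5 = 35.50.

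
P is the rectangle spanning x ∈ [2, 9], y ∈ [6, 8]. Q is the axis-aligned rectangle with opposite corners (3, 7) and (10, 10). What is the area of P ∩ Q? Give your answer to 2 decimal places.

6.00

|P∩Q|: x∈[3,9], y∈[7,8] → 6·1 = 6.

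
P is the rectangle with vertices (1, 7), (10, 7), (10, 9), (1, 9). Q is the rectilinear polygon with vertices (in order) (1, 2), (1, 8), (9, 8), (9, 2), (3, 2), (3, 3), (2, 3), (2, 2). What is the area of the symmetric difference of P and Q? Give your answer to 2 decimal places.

|P| = 18, |Q| = 47, |P∩Q| = 8.
|P △ Q| = |P| + |Q| − 2·|P∩Q| = 18 + 47 − 16 = 49.00.

49.00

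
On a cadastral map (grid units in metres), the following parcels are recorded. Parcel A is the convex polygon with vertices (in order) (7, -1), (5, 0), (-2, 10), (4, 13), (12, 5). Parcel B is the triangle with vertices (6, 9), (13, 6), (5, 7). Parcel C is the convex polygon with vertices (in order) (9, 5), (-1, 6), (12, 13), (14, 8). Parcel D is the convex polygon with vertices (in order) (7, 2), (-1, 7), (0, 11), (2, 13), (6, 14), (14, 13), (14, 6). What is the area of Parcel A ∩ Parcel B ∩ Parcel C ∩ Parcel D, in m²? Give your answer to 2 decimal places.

7.29

The intersection is the polygon with vertices (6,9), (9.5,7.5), (10.714,6.286), (5,7).
By the shoelace formula its area is 7.29.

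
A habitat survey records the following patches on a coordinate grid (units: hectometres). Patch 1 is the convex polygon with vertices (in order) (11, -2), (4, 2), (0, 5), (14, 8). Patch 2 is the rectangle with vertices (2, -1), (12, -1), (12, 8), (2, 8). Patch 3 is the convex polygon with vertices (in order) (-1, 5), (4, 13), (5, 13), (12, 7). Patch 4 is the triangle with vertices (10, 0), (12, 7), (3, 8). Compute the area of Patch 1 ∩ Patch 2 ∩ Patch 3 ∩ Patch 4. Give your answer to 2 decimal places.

The intersection is the polygon with vertices (4.839,5.898), (4.737,6.015), (10.244,7.195), (12,7).
By the shoelace formula its area is 2.05.

2.05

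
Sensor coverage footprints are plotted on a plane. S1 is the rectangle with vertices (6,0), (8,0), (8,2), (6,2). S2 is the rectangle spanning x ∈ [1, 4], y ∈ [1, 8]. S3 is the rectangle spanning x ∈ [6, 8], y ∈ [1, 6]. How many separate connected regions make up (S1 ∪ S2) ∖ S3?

(S1 ∪ S2) ∖ S3 splits into 2 disjoint pieces (area 2, area 21).

2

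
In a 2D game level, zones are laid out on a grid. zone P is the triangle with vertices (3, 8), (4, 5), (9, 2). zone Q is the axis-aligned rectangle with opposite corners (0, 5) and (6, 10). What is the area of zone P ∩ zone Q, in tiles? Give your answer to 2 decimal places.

The intersection is the polygon with vertices (3,8), (6,5), (4,5).
By the shoelace formula its area is 3.00.

3.00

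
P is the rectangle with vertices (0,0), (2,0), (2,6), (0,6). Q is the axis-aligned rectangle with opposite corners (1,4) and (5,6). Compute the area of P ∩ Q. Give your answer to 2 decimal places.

|P∩Q|: x∈[1,2], y∈[4,6] → 1·2 = 2.

2.00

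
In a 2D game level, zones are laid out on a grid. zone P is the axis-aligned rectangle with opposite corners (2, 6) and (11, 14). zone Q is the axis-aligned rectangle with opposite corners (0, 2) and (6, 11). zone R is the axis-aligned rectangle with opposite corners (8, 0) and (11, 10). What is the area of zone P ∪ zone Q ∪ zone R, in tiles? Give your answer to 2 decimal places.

By inclusion–exclusion:
Individual areas: |zone P| = 72, |zone Q| = 54, |zone R| = 30.
|zone P∩zone Q|: x∈[2,6], y∈[6,11] → 4·5 = 20.
|zone P∩zone R|: x∈[8,11], y∈[6,10] → 3·4 = 12.
|zone Q∩zone R| = 0 (no overlap).
|zone P∩zone Q∩zone R| = 0.
|zone P ∪ zone Q ∪ zone R| = 156 − 32 + 0 = 124.00.

124.00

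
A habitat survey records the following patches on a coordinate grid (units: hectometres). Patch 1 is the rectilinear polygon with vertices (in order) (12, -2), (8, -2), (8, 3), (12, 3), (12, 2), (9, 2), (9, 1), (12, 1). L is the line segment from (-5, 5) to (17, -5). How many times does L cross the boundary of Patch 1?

2

The segment meets the boundary at (10.4,-2), (8,-0.909).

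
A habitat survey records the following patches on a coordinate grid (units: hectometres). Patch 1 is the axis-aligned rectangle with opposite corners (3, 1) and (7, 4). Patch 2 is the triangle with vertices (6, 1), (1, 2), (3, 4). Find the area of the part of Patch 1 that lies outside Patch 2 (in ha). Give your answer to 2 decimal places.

8.40

|Patch 1| = 12, |Patch 1∩Patch 2| = 3.6.
|Patch 1 ∖ Patch 2| = |Patch 1| − |Patch 1∩Patch 2| = 12 − 3.6 = 8.40.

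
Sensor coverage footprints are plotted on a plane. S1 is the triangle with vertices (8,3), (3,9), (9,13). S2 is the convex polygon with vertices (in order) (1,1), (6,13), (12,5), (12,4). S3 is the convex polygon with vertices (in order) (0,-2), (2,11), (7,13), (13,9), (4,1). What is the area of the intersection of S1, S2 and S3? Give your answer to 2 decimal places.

22.46

The intersection is the polygon with vertices (4.846,10.231), (7,11.667), (8.647,9.471), (8.171,4.707), (7.255,3.894), (3.889,7.933).
By the shoelace formula its area is 22.46.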